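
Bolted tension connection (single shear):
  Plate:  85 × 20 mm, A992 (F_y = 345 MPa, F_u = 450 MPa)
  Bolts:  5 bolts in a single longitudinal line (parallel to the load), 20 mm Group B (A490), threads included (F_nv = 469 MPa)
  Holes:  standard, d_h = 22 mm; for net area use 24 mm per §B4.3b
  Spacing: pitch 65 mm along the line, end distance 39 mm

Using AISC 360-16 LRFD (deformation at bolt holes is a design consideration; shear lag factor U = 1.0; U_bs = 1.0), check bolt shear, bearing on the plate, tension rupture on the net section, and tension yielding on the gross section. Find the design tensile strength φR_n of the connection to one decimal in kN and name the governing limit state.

Bolt shear: A_b = π(20)²/4 = 314.16 mm². φR_n = 0.75 × 469 × 314.16 × 5 × 1 = 552.5 kN.
Bearing (20 mm plate, F_u = 450 MPa): end bolts L_c = 39 − 22/2 = 28, R_n = min(1.2×28×20×450, 2.4×20×20×450) = 302.4 kN/bolt; interior L_c = 65 − 22 = 43, R_n = 432 kN/bolt. φR_n = 0.75 × (1×302.4 + 4×432) = 1522.8 kN.
Tension rupture (net): A_n = (85 − 1×24)×20 = 1220 mm² (U = 1.0, A_e = A_n). φR_n = 0.75 × 450 × 1220 = 411.8 kN.
Tension yield (gross): A_g = 85×20 = 1700 mm². φR_n = 0.90 × 345 × 1700 = 527.9 kN.
Governing: min(552.5, 1522.8, 411.8, 527.9) = 411.8 kN → net-section rupture.

411.8 kN (net-section rupture governs)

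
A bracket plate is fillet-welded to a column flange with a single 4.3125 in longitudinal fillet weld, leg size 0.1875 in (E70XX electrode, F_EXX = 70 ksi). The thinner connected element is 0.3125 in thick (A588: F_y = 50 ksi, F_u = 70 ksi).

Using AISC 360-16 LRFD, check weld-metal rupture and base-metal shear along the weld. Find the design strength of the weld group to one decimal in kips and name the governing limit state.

Weld metal: throat = 0.707×0.1875 = 0.13256 in, L = 4.3125 in. φR_n = 0.75 × 0.6 × 70 × 0.13256 × 4.3125 = 18.0 kips.
Base metal shear (0.3125 in plate): yield φR_n = 1.0×0.6×50×0.3125×4.3125 = 40.4 kips; rupture φR_n = 0.75×0.6×70×0.3125×4.3125 = 42.5 kips; take 40.4 kips (yield).
Governing: min(18.0, 40.4) = 18.0 kips → weld metal.

18.0 kips (weld metal governs)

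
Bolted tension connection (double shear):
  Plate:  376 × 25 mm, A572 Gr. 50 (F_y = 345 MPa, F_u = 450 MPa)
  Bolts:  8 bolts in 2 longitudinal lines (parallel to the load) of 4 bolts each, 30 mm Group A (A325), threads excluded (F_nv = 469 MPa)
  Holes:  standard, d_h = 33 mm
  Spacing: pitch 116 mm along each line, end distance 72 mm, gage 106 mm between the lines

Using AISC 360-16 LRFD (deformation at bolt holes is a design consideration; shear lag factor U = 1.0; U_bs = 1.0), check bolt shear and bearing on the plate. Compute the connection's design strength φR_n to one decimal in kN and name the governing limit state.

3978.2 kN (bolt shear governs)

Bolt shear: A_b = π(30)²/4 = 706.86 mm². φR_n = 0.75 × 469 × 706.86 × 8 × 2 = 3978.2 kN.
Bearing (25 mm plate, F_u = 450 MPa): end bolts L_c = 72 − 33/2 = 55.5, R_n = min(1.2×55.5×25×450, 2.4×30×25×450) = 749.25 kN/bolt; interior L_c = 116 − 33 = 83, R_n = 810 kN/bolt. φR_n = 0.75 × (2×749.25 + 6×810) = 4768.9 kN.
Governing: min(3978.2, 4768.9) = 3978.2 kN → bolt shear.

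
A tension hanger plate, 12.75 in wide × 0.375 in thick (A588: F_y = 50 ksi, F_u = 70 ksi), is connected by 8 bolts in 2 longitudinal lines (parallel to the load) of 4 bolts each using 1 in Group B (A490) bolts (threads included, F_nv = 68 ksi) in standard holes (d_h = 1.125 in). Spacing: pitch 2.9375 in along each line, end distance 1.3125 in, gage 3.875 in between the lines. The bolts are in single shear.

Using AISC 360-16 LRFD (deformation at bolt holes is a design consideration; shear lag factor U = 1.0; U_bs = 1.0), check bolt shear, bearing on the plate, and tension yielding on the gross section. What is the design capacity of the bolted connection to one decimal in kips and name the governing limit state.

215.2 kips (gross-section yield governs)

Bolt shear: A_b = π(1)²/4 = 0.7854 in². φR_n = 0.75 × 68 × 0.7854 × 8 × 1 = 320.4 kips.
Bearing (0.375 in plate, F_u = 70 ksi): end bolts L_c = 1.3125 − 1.125/2 = 0.75, R_n = min(1.2×0.75×0.375×70, 2.4×1×0.375×70) = 23.625 kips/bolt; interior L_c = 2.9375 − 1.125 = 1.8125, R_n = 57.094 kips/bolt. φR_n = 0.75 × (2×23.625 + 6×57.094) = 292.4 kips.
Tension yield (gross): A_g = 12.75×0.375 = 4.7813 in². φR_n = 0.90 × 50 × 4.7813 = 215.2 kips.
Governing: min(320.4, 292.4, 215.2) = 215.2 kips → gross-section yield.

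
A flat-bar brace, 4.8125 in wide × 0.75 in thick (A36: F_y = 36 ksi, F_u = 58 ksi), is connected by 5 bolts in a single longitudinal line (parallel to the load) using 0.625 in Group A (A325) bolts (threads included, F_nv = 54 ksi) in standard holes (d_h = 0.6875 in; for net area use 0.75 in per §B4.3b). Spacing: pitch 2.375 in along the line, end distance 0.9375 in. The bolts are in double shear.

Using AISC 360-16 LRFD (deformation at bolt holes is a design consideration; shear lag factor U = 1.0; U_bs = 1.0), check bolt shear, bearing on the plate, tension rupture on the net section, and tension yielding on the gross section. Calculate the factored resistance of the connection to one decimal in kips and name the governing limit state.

Bolt shear: A_b = π(0.625)²/4 = 0.3068 in². φR_n = 0.75 × 54 × 0.3068 × 5 × 2 = 124.3 kips.
Bearing (0.75 in plate, F_u = 58 ksi): end bolts L_c = 0.9375 − 0.6875/2 = 0.59375, R_n = min(1.2×0.59375×0.75×58, 2.4×0.625×0.75×58) = 30.994 kips/bolt; interior L_c = 2.375 − 0.6875 = 1.6875, R_n = 65.25 kips/bolt. φR_n = 0.75 × (1×30.994 + 4×65.25) = 219.0 kips.
Tension rupture (net): A_n = (4.8125 − 1×0.75)×0.75 = 3.0469 in² (U = 1.0, A_e = A_n). φR_n = 0.75 × 58 × 3.0469 = 132.5 kips.
Tension yield (gross): A_g = 4.8125×0.75 = 3.6094 in². φR_n = 0.90 × 36 × 3.6094 = 116.9 kips.
Governing: min(124.3, 219.0, 132.5, 116.9) = 116.9 kips → gross-section yield.

116.9 kips (gross-section yield governs)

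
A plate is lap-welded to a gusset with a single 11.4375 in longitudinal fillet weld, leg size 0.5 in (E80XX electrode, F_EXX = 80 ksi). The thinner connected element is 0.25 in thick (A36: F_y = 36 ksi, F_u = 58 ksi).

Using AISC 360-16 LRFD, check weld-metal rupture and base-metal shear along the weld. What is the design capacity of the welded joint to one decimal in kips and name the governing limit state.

61.8 kips (base-metal shear governs)

Weld metal: throat = 0.707×0.5 = 0.3535 in, L = 11.4375 in. φR_n = 0.75 × 0.6 × 80 × 0.3535 × 11.4375 = 145.6 kips.
Base metal shear (0.25 in plate): yield φR_n = 1.0×0.6×36×0.25×11.4375 = 61.8 kips; rupture φR_n = 0.75×0.6×58×0.25×11.4375 = 74.6 kips; take 61.8 kips (yield).
Governing: min(145.6, 61.8) = 61.8 kips → base-metal shear.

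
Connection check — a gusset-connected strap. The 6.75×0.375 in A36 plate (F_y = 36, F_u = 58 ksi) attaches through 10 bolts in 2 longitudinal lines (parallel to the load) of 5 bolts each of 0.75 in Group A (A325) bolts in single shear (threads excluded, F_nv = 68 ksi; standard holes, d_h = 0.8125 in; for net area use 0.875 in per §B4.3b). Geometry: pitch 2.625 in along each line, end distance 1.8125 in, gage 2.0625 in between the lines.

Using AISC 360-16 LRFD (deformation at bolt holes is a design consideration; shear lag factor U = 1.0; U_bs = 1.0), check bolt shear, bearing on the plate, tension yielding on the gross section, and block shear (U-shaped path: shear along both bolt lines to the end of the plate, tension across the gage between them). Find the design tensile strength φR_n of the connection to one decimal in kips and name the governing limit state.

82.0 kips (gross-section yield governs)

Bolt shear: A_b = π(0.75)²/4 = 0.44179 in². φR_n = 0.75 × 68 × 0.44179 × 10 × 1 = 225.3 kips.
Bearing (0.375 in plate, F_u = 58 ksi): end bolts L_c = 1.8125 − 0.8125/2 = 1.40625, R_n = min(1.2×1.40625×0.375×58, 2.4×0.75×0.375×58) = 36.703 kips/bolt; interior L_c = 2.625 − 0.8125 = 1.8125, R_n = 39.15 kips/bolt. φR_n = 0.75 × (2×36.703 + 8×39.15) = 290.0 kips.
Tension yield (gross): A_g = 6.75×0.375 = 2.5313 in². φR_n = 0.90 × 36 × 2.5313 = 82.0 kips.
Block shear: shear path 2×[1.8125+4×2.625] = 2×12.3125 in, A_gv = 9.2344, A_nv = 2×(12.3125 − 4.5×0.875)×0.375 = 6.2813 in²; tension across gage: (2.0625 − 1×0.875)×0.375 = 0.44531 in². R_n = min(0.6×58×6.2813, 0.6×36×9.2344) + 1.0×58×0.44531 = min(218.59, 199.46) + 25.828 = 225.29 kips. φR_n = 0.75 × 225.29 = 169.0 kips.
Governing: min(225.3, 290.0, 82.0, 169.0) = 82.0 kips → gross-section yield.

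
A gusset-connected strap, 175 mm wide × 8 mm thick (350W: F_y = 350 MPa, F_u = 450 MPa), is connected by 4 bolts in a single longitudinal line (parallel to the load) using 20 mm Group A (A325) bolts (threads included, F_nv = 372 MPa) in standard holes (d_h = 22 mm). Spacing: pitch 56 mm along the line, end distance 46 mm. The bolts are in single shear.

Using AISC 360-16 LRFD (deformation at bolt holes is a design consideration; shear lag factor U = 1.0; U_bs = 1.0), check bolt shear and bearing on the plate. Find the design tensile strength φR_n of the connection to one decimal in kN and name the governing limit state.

350.6 kN (bolt shear governs)

Bolt shear: A_b = π(20)²/4 = 314.16 mm². φR_n = 0.75 × 372 × 314.16 × 4 × 1 = 350.6 kN.
Bearing (8 mm plate, F_u = 450 MPa): end bolts L_c = 46 − 22/2 = 35, R_n = min(1.2×35×8×450, 2.4×20×8×450) = 151.2 kN/bolt; interior L_c = 56 − 22 = 34, R_n = 146.88 kN/bolt. φR_n = 0.75 × (1×151.2 + 3×146.88) = 443.9 kN.
Governing: min(350.6, 443.9) = 350.6 kN → bolt shear.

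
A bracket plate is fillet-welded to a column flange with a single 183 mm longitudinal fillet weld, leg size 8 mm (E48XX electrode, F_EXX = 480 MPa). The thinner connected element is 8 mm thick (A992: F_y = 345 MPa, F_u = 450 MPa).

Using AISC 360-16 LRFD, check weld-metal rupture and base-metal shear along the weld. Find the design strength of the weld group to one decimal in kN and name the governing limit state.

223.6 kN (weld metal governs)

Weld metal: throat = 0.707×8 = 5.656 mm, L = 183 mm. φR_n = 0.75 × 0.6 × 480 × 5.656 × 183 = 223.6 kN.
Base metal shear (8 mm plate): yield φR_n = 1.0×0.6×345×8×183 = 303.0 kN; rupture φR_n = 0.75×0.6×450×8×183 = 296.5 kN; take 296.5 kN (rupture).
Governing: min(223.6, 296.5) = 223.6 kN → weld metal.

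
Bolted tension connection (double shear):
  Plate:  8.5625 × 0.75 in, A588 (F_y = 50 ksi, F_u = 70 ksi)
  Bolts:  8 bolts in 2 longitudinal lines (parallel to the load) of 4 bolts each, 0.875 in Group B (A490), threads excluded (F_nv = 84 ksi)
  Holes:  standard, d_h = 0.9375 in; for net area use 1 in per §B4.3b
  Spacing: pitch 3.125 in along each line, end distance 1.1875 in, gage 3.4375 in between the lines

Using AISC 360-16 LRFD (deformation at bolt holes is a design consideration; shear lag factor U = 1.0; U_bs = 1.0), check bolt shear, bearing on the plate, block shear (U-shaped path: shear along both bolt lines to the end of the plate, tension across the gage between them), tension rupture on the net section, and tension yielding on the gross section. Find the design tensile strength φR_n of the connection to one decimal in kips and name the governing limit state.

258.4 kips (net-section rupture governs)

Bolt shear: A_b = π(0.875)²/4 = 0.60132 in². φR_n = 0.75 × 84 × 0.60132 × 8 × 2 = 606.1 kips.
Bearing (0.75 in plate, F_u = 70 ksi): end bolts L_c = 1.1875 − 0.9375/2 = 0.71875, R_n = min(1.2×0.71875×0.75×70, 2.4×0.875×0.75×70) = 45.281 kips/bolt; interior L_c = 3.125 − 0.9375 = 2.1875, R_n = 110.25 kips/bolt. φR_n = 0.75 × (2×45.281 + 6×110.25) = 564.0 kips.
Block shear: shear path 2×[1.1875+3×3.125] = 2×10.5625 in, A_gv = 15.844, A_nv = 2×(10.5625 − 3.5×1)×0.75 = 10.594 in²; tension across gage: (3.4375 − 1×1)×0.75 = 1.8281 in². R_n = min(0.6×70×10.594, 0.6×50×15.844) + 1.0×70×1.8281 = min(444.95, 475.32) + 127.97 = 572.92 kips. φR_n = 0.75 × 572.92 = 429.7 kips.
Tension rupture (net): A_n = (8.5625 − 2×1)×0.75 = 4.9219 in² (U = 1.0, A_e = A_n). φR_n = 0.75 × 70 × 4.9219 = 258.4 kips.
Tension yield (gross): A_g = 8.5625×0.75 = 6.4219 in². φR_n = 0.90 × 50 × 6.4219 = 289.0 kips.
Governing: min(606.1, 564.0, 429.7, 258.4, 289.0) = 258.4 kips → net-section rupture.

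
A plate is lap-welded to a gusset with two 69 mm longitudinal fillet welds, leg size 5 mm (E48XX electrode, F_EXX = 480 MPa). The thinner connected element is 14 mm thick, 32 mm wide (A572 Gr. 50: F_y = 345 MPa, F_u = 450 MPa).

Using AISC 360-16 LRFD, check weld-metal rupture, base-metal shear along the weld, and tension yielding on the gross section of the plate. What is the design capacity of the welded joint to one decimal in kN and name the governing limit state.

Weld metal: throat = 0.707×5 = 3.535 mm, L = 2×69 = 138 mm. φR_n = 0.75 × 0.6 × 480 × 3.535 × 138 = 105.4 kN.
Base metal shear (14 mm plate): yield φR_n = 1.0×0.6×345×14×138 = 399.9 kN; rupture φR_n = 0.75×0.6×450×14×138 = 391.2 kN; take 391.2 kN (rupture).
Tension yield (gross): A_g = 32×14 = 448 mm². φR_n = 0.90 × 345 × 448 = 139.1 kN.
Governing: min(105.4, 391.2, 139.1) = 105.4 kN → weld metal.

105.4 kN (weld metal governs)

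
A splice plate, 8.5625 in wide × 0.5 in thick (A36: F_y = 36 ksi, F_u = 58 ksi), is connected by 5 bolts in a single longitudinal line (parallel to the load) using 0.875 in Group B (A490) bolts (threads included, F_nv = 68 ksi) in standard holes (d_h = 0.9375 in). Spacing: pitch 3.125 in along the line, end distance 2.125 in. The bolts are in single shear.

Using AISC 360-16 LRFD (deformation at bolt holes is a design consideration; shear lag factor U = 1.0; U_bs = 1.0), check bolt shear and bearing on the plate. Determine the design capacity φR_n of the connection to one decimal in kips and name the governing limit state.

Bolt shear: A_b = π(0.875)²/4 = 0.60132 in². φR_n = 0.75 × 68 × 0.60132 × 5 × 1 = 153.3 kips.
Bearing (0.5 in plate, F_u = 58 ksi): end bolts L_c = 2.125 − 0.9375/2 = 1.65625, R_n = min(1.2×1.65625×0.5×58, 2.4×0.875×0.5×58) = 57.638 kips/bolt; interior L_c = 3.125 − 0.9375 = 2.1875, R_n = 60.9 kips/bolt. φR_n = 0.75 × (1×57.638 + 4×60.9) = 225.9 kips.
Governing: min(153.3, 225.9) = 153.3 kips → bolt shear.

153.3 kips (bolt shear governs)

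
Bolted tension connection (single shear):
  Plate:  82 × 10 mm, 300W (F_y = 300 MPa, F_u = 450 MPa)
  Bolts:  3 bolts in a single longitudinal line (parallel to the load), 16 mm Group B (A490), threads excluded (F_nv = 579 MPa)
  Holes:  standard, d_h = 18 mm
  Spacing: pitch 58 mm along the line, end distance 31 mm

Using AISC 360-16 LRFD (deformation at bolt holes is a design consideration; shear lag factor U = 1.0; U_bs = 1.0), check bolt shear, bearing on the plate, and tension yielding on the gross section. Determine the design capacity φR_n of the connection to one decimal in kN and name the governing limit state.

Bolt shear: A_b = π(16)²/4 = 201.06 mm². φR_n = 0.75 × 579 × 201.06 × 3 × 1 = 261.9 kN.
Bearing (10 mm plate, F_u = 450 MPa): end bolts L_c = 31 − 18/2 = 22, R_n = min(1.2×22×10×450, 2.4×16×10×450) = 118.8 kN/bolt; interior L_c = 58 − 18 = 40, R_n = 172.8 kN/bolt. φR_n = 0.75 × (1×118.8 + 2×172.8) = 348.3 kN.
Tension yield (gross): A_g = 82×10 = 820 mm². φR_n = 0.90 × 300 × 820 = 221.4 kN.
Governing: min(261.9, 348.3, 221.4) = 221.4 kN → gross-section yield.

221.4 kN (gross-section yield governs)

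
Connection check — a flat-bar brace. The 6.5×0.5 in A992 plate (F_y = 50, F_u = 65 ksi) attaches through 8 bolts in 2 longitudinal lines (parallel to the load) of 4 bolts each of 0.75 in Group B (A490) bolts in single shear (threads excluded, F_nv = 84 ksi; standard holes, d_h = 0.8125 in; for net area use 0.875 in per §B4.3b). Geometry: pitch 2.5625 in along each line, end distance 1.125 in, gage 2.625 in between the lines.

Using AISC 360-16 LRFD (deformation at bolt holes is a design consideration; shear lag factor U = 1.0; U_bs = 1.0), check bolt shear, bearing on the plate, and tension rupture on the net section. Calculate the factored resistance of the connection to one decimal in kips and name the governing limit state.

Bolt shear: A_b = π(0.75)²/4 = 0.44179 in². φR_n = 0.75 × 84 × 0.44179 × 8 × 1 = 222.7 kips.
Bearing (0.5 in plate, F_u = 65 ksi): end bolts L_c = 1.125 − 0.8125/2 = 0.71875, R_n = min(1.2×0.71875×0.5×65, 2.4×0.75×0.5×65) = 28.031 kips/bolt; interior L_c = 2.5625 − 0.8125 = 1.75, R_n = 58.5 kips/bolt. φR_n = 0.75 × (2×28.031 + 6×58.5) = 305.3 kips.
Tension rupture (net): A_n = (6.5 − 2×0.875)×0.5 = 2.375 in² (U = 1.0, A_e = A_n). φR_n = 0.75 × 65 × 2.375 = 115.8 kips.
Governing: min(222.7, 305.3, 115.8) = 115.8 kips → net-section rupture.

115.8 kips (net-section rupture governs)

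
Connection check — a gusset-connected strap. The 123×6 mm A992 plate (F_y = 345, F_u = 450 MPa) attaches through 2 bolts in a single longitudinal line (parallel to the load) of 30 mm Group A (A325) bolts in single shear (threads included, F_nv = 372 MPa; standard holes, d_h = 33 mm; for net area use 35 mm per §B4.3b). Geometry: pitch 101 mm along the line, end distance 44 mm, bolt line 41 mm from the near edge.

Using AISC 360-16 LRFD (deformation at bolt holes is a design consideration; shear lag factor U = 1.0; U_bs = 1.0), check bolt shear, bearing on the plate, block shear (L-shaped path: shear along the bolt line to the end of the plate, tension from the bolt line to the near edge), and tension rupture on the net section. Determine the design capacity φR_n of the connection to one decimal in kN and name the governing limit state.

Bolt shear: A_b = π(30)²/4 = 706.86 mm². φR_n = 0.75 × 372 × 706.86 × 2 × 1 = 394.4 kN.
Bearing (6 mm plate, F_u = 450 MPa): end bolts L_c = 44 − 33/2 = 27.5, R_n = min(1.2×27.5×6×450, 2.4×30×6×450) = 89.1 kN/bolt; interior L_c = 101 − 33 = 68, R_n = 194.4 kN/bolt. φR_n = 0.75 × (1×89.1 + 1×194.4) = 212.6 kN.
Block shear: shear path 1×[44+1×101] = 1×145 mm, A_gv = 870, A_nv = 1×(145 − 1.5×35)×6 = 555 mm²; tension to near edge: (41 − 0.5×35)×6 = 141 mm². R_n = min(0.6×450×555, 0.6×345×870) + 1.0×450×141 = min(149.85, 180.09) + 63.45 = 213.3 kN. φR_n = 0.75 × 213.3 = 160.0 kN.
Tension rupture (net): A_n = (123 − 1×35)×6 = 528 mm² (U = 1.0, A_e = A_n). φR_n = 0.75 × 450 × 528 = 178.2 kN.
Governing: min(394.4, 212.6, 160.0, 178.2) = 160.0 kN → block shear.

160.0 kN (block shear governs)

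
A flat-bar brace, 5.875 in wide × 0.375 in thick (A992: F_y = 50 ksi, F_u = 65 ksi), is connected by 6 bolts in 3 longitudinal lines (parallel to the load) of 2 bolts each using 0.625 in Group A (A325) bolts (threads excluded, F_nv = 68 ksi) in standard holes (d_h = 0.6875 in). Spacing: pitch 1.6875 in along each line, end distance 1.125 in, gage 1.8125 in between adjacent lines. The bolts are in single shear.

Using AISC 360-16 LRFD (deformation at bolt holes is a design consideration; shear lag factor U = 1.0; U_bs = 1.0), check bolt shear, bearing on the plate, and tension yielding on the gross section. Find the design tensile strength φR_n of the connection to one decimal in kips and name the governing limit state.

Bolt shear: A_b = π(0.625)²/4 = 0.3068 in². φR_n = 0.75 × 68 × 0.3068 × 6 × 1 = 93.9 kips.
Bearing (0.375 in plate, F_u = 65 ksi): end bolts L_c = 1.125 − 0.6875/2 = 0.78125, R_n = min(1.2×0.78125×0.375×65, 2.4×0.625×0.375×65) = 22.852 kips/bolt; interior L_c = 1.6875 − 0.6875 = 1, R_n = 29.25 kips/bolt. φR_n = 0.75 × (3×22.852 + 3×29.25) = 117.2 kips.
Tension yield (gross): A_g = 5.875×0.375 = 2.2031 in². φR_n = 0.90 × 50 × 2.2031 = 99.1 kips.
Governing: min(93.9, 117.2, 99.1) = 93.9 kips → bolt shear.

93.9 kips (bolt shear governs)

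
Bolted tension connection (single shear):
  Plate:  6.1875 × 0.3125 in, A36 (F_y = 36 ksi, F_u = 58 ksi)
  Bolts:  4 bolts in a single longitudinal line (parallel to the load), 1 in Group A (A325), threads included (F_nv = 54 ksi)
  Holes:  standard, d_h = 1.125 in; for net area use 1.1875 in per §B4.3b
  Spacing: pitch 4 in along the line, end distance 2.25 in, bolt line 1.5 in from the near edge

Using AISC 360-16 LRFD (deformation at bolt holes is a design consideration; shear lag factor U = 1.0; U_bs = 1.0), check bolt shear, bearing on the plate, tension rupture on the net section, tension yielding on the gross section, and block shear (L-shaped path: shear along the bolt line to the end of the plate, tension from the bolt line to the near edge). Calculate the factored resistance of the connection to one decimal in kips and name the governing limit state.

Bolt shear: A_b = π(1)²/4 = 0.7854 in². φR_n = 0.75 × 54 × 0.7854 × 4 × 1 = 127.2 kips.
Bearing (0.3125 in plate, F_u = 58 ksi): end bolts L_c = 2.25 − 1.125/2 = 1.6875, R_n = min(1.2×1.6875×0.3125×58, 2.4×1×0.3125×58) = 36.703 kips/bolt; interior L_c = 4 − 1.125 = 2.875, R_n = 43.5 kips/bolt. φR_n = 0.75 × (1×36.703 + 3×43.5) = 125.4 kips.
Tension rupture (net): A_n = (6.1875 − 1×1.1875)×0.3125 = 1.5625 in² (U = 1.0, A_e = A_n). φR_n = 0.75 × 58 × 1.5625 = 68.0 kips.
Tension yield (gross): A_g = 6.1875×0.3125 = 1.9336 in². φR_n = 0.90 × 36 × 1.9336 = 62.6 kips.
Block shear: shear path 1×[2.25+3×4] = 1×14.25 in, A_gv = 4.4531, A_nv = 1×(14.25 − 3.5×1.1875)×0.3125 = 3.1543 in²; tension to near edge: (1.5 − 0.5×1.1875)×0.3125 = 0.2832 in². R_n = min(0.6×58×3.1543, 0.6×36×4.4531) + 1.0×58×0.2832 = min(109.77, 96.187) + 16.426 = 112.61 kips. φR_n = 0.75 × 112.61 = 84.5 kips.
Governing: min(127.2, 125.4, 68.0, 62.6, 84.5) = 62.6 kips → gross-section yield.

62.6 kips (gross-section yield governs)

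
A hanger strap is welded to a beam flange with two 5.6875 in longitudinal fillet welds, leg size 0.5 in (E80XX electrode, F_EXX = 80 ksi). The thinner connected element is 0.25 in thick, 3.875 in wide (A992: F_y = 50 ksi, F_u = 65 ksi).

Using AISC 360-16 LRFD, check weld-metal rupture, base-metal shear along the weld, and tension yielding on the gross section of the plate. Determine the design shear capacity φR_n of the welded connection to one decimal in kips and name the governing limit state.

43.6 kips (gross-section yield governs)

Weld metal: throat = 0.707×0.5 = 0.3535 in, L = 2×5.6875 = 11.375 in. φR_n = 0.75 × 0.6 × 80 × 0.3535 × 11.375 = 144.8 kips.
Base metal shear (0.25 in plate): yield φR_n = 1.0×0.6×50×0.25×11.375 = 85.3 kips; rupture φR_n = 0.75×0.6×65×0.25×11.375 = 83.2 kips; take 83.2 kips (rupture).
Tension yield (gross): A_g = 3.875×0.25 = 0.96875 in². φR_n = 0.90 × 50 × 0.96875 = 43.6 kips.
Governing: min(144.8, 83.2, 43.6) = 43.6 kips → gross-section yield.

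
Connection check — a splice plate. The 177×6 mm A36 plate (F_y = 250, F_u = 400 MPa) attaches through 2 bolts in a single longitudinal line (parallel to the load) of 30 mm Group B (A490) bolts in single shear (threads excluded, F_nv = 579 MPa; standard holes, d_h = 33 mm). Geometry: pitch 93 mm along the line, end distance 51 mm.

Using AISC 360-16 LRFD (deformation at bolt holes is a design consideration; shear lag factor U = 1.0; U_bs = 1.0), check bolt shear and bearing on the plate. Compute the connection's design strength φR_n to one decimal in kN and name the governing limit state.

204.1 kN (bearing governs)

Bolt shear: A_b = π(30)²/4 = 706.86 mm². φR_n = 0.75 × 579 × 706.86 × 2 × 1 = 613.9 kN.
Bearing (6 mm plate, F_u = 400 MPa): end bolts L_c = 51 − 33/2 = 34.5, R_n = min(1.2×34.5×6×400, 2.4×30×6×400) = 99.36 kN/bolt; interior L_c = 93 − 33 = 60, R_n = 172.8 kN/bolt. φR_n = 0.75 × (1×99.36 + 1×172.8) = 204.1 kN.
Governing: min(613.9, 204.1) = 204.1 kN → bearing.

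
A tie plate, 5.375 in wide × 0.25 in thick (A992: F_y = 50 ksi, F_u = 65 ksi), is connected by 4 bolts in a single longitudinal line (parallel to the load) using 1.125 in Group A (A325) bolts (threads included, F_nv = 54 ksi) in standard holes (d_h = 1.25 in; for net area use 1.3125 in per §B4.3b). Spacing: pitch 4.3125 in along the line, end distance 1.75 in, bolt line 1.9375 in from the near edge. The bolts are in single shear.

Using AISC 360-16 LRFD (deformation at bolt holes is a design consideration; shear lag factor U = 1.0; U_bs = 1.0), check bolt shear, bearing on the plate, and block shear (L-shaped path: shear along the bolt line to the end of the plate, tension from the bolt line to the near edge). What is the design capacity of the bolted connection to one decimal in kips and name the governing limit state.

89.4 kips (block shear governs)

Bolt shear: A_b = π(1.125)²/4 = 0.99402 in². φR_n = 0.75 × 54 × 0.99402 × 4 × 1 = 161.0 kips.
Bearing (0.25 in plate, F_u = 65 ksi): end bolts L_c = 1.75 − 1.25/2 = 1.125, R_n = min(1.2×1.125×0.25×65, 2.4×1.125×0.25×65) = 21.938 kips/bolt; interior L_c = 4.3125 − 1.25 = 3.0625, R_n = 43.875 kips/bolt. φR_n = 0.75 × (1×21.938 + 3×43.875) = 115.2 kips.
Block shear: shear path 1×[1.75+3×4.3125] = 1×14.6875 in, A_gv = 3.6719, A_nv = 1×(14.6875 − 3.5×1.3125)×0.25 = 2.5234 in²; tension to near edge: (1.9375 − 0.5×1.3125)×0.25 = 0.32031 in². R_n = min(0.6×65×2.5234, 0.6×50×3.6719) + 1.0×65×0.32031 = min(98.413, 110.16) + 20.82 = 119.23 kips. φR_n = 0.75 × 119.23 = 89.4 kips.
Governing: min(161.0, 115.2, 89.4) = 89.4 kips → block shear.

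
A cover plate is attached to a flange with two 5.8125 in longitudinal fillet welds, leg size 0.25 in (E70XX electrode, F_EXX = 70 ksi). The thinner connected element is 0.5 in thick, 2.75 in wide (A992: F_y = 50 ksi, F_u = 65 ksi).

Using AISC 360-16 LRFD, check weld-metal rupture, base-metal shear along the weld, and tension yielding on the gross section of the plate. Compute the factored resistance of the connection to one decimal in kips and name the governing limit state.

Weld metal: throat = 0.707×0.25 = 0.17675 in, L = 2×5.8125 = 11.625 in. φR_n = 0.75 × 0.6 × 70 × 0.17675 × 11.625 = 64.7 kips.
Base metal shear (0.5 in plate): yield φR_n = 1.0×0.6×50×0.5×11.625 = 174.4 kips; rupture φR_n = 0.75×0.6×65×0.5×11.625 = 170.0 kips; take 170.0 kips (rupture).
Tension yield (gross): A_g = 2.75×0.5 = 1.375 in². φR_n = 0.90 × 50 × 1.375 = 61.9 kips.
Governing: min(64.7, 170.0, 61.9) = 61.9 kips → gross-section yield.

61.9 kips (gross-section yield governs)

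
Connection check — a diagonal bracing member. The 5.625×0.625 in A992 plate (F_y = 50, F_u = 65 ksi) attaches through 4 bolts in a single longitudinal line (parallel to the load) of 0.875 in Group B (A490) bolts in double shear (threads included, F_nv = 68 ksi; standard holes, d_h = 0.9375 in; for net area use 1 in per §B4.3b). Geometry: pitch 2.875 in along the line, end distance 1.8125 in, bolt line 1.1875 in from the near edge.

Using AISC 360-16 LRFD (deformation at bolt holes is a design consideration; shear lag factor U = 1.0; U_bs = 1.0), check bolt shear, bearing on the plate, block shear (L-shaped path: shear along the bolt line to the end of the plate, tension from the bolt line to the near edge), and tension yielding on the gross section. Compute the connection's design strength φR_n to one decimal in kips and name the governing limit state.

147.8 kips (block shear governs)

Bolt shear: A_b = π(0.875)²/4 = 0.60132 in². φR_n = 0.75 × 68 × 0.60132 × 4 × 2 = 245.3 kips.
Bearing (0.625 in plate, F_u = 65 ksi): end bolts L_c = 1.8125 − 0.9375/2 = 1.34375, R_n = min(1.2×1.34375×0.625×65, 2.4×0.875×0.625×65) = 65.508 kips/bolt; interior L_c = 2.875 − 0.9375 = 1.9375, R_n = 85.313 kips/bolt. φR_n = 0.75 × (1×65.508 + 3×85.313) = 241.1 kips.
Block shear: shear path 1×[1.8125+3×2.875] = 1×10.4375 in, A_gv = 6.5234, A_nv = 1×(10.4375 − 3.5×1)×0.625 = 4.3359 in²; tension to near edge: (1.1875 − 0.5×1)×0.625 = 0.42969 in². R_n = min(0.6×65×4.3359, 0.6×50×6.5234) + 1.0×65×0.42969 = min(169.1, 195.7) + 27.93 = 197.03 kips. φR_n = 0.75 × 197.03 = 147.8 kips.
Tension yield (gross): A_g = 5.625×0.625 = 3.5156 in². φR_n = 0.90 × 50 × 3.5156 = 158.2 kips.
Governing: min(245.3, 241.1, 147.8, 158.2) = 147.8 kips → block shear.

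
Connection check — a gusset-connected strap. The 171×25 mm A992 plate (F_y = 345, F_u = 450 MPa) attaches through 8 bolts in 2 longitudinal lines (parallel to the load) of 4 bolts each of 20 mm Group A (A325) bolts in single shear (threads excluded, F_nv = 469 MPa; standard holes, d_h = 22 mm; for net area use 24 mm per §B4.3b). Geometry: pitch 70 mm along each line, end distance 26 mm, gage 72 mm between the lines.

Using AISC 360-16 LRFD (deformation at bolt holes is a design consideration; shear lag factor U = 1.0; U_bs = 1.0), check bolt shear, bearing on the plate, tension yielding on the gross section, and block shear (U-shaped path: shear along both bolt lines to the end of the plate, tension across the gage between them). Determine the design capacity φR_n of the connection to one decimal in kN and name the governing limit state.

884.0 kN (bolt shear governs)

Bolt shear: A_b = π(20)²/4 = 314.16 mm². φR_n = 0.75 × 469 × 314.16 × 8 × 1 = 884.0 kN.
Bearing (25 mm plate, F_u = 450 MPa): end bolts L_c = 26 − 22/2 = 15, R_n = min(1.2×15×25×450, 2.4×20×25×450) = 202.5 kN/bolt; interior L_c = 70 − 22 = 48, R_n = 540 kN/bolt. φR_n = 0.75 × (2×202.5 + 6×540) = 2733.8 kN.
Tension yield (gross): A_g = 171×25 = 4275 mm². φR_n = 0.90 × 345 × 4275 = 1327.4 kN.
Block shear: shear path 2×[26+3×70] = 2×236 mm, A_gv = 11800, A_nv = 2×(236 − 3.5×24)×25 = 7600 mm²; tension across gage: (72 − 1×24)×25 = 1200 mm². R_n = min(0.6×450×7600, 0.6×345×11800) + 1.0×450×1200 = min(2052, 2442.6) + 540 = 2592 kN. φR_n = 0.75 × 2592 = 1944.0 kN.
Governing: min(884.0, 2733.8, 1327.4, 1944.0) = 884.0 kN → bolt shear.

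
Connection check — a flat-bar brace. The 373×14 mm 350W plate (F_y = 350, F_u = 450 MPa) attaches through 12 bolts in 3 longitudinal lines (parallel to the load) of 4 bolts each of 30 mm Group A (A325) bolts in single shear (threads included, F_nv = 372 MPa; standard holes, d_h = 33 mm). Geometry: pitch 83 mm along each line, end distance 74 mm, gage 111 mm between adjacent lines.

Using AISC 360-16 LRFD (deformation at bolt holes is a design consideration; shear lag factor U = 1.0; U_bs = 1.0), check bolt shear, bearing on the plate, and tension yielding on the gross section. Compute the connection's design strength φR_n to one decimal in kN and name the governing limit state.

Bolt shear: A_b = π(30)²/4 = 706.86 mm². φR_n = 0.75 × 372 × 706.86 × 12 × 1 = 2366.6 kN.
Bearing (14 mm plate, F_u = 450 MPa): end bolts L_c = 74 − 33/2 = 57.5, R_n = min(1.2×57.5×14×450, 2.4×30×14×450) = 434.7 kN/bolt; interior L_c = 83 − 33 = 50, R_n = 378 kN/bolt. φR_n = 0.75 × (3×434.7 + 9×378) = 3529.6 kN.
Tension yield (gross): A_g = 373×14 = 5222 mm². φR_n = 0.90 × 350 × 5222 = 1644.9 kN.
Governing: min(2366.6, 3529.6, 1644.9) = 1644.9 kN → gross-section yield.

1644.9 kN (gross-section yield governs)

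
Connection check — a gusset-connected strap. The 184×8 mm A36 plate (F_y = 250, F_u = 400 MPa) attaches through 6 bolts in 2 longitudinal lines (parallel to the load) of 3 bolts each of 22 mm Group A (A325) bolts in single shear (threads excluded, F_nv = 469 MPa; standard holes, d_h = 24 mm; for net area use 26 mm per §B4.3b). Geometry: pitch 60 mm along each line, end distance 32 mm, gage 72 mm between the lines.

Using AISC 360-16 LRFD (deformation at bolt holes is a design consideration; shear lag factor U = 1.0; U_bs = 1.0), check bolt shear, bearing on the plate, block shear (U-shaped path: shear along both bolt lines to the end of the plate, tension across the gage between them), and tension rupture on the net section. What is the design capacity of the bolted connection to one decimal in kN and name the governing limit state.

Bolt shear: A_b = π(22)²/4 = 380.13 mm². φR_n = 0.75 × 469 × 380.13 × 6 × 1 = 802.3 kN.
Bearing (8 mm plate, F_u = 400 MPa): end bolts L_c = 32 − 24/2 = 20, R_n = min(1.2×20×8×400, 2.4×22×8×400) = 76.8 kN/bolt; interior L_c = 60 − 24 = 36, R_n = 138.24 kN/bolt. φR_n = 0.75 × (2×76.8 + 4×138.24) = 529.9 kN.
Block shear: shear path 2×[32+2×60] = 2×152 mm, A_gv = 2432, A_nv = 2×(152 − 2.5×26)×8 = 1392 mm²; tension across gage: (72 − 1×26)×8 = 368 mm². R_n = min(0.6×400×1392, 0.6×250×2432) + 1.0×400×368 = min(334.08, 364.8) + 147.2 = 481.28 kN. φR_n = 0.75 × 481.28 = 361.0 kN.
Tension rupture (net): A_n = (184 − 2×26)×8 = 1056 mm² (U = 1.0, A_e = A_n). φR_n = 0.75 × 400 × 1056 = 316.8 kN.
Governing: min(802.3, 529.9, 361.0, 316.8) = 316.8 kN → net-section rupture.

316.8 kN (net-section rupture governs)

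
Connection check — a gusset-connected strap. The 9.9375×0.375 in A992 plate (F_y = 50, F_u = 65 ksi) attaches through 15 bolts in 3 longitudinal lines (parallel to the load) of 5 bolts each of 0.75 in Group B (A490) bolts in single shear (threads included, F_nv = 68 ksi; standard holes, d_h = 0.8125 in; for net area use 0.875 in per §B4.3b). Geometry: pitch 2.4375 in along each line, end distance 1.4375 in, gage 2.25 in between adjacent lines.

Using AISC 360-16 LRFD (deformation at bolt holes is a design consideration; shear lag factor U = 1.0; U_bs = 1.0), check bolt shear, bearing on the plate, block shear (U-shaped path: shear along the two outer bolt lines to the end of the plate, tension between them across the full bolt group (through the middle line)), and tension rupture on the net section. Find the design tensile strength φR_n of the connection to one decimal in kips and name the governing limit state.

Bolt shear: A_b = π(0.75)²/4 = 0.44179 in². φR_n = 0.75 × 68 × 0.44179 × 15 × 1 = 338.0 kips.
Bearing (0.375 in plate, F_u = 65 ksi): end bolts L_c = 1.4375 − 0.8125/2 = 1.03125, R_n = min(1.2×1.03125×0.375×65, 2.4×0.75×0.375×65) = 30.164 kips/bolt; interior L_c = 2.4375 − 0.8125 = 1.625, R_n = 43.875 kips/bolt. φR_n = 0.75 × (3×30.164 + 12×43.875) = 462.7 kips.
Block shear: shear path 2×[1.4375+4×2.4375] = 2×11.1875 in, A_gv = 8.3906, A_nv = 2×(11.1875 − 4.5×0.875)×0.375 = 5.4375 in²; tension across gage: (4.5 − 2×0.875)×0.375 = 1.0313 in². R_n = min(0.6×65×5.4375, 0.6×50×8.3906) + 1.0×65×1.0313 = min(212.06, 251.72) + 67.035 = 279.1 kips. φR_n = 0.75 × 279.1 = 209.3 kips.
Tension rupture (net): A_n = (9.9375 − 3×0.875)×0.375 = 2.7422 in² (U = 1.0, A_e = A_n). φR_n = 0.75 × 65 × 2.7422 = 133.7 kips.
Governing: min(338.0, 462.7, 209.3, 133.7) = 133.7 kips → net-section rupture.

133.7 kips (net-section rupture governs)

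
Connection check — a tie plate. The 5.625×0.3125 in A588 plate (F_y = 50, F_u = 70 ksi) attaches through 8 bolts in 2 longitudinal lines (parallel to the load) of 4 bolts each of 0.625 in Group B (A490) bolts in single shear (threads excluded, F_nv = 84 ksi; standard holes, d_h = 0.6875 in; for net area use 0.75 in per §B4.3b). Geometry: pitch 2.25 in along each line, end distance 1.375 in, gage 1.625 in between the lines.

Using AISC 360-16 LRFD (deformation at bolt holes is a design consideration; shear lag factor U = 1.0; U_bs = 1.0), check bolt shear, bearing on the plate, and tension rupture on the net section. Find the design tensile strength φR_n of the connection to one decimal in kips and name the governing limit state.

Bolt shear: A_b = π(0.625)²/4 = 0.3068 in². φR_n = 0.75 × 84 × 0.3068 × 8 × 1 = 154.6 kips.
Bearing (0.3125 in plate, F_u = 70 ksi): end bolts L_c = 1.375 − 0.6875/2 = 1.03125, R_n = min(1.2×1.03125×0.3125×70, 2.4×0.625×0.3125×70) = 27.07 kips/bolt; interior L_c = 2.25 − 0.6875 = 1.5625, R_n = 32.813 kips/bolt. φR_n = 0.75 × (2×27.07 + 6×32.813) = 188.3 kips.
Tension rupture (net): A_n = (5.625 − 2×0.75)×0.3125 = 1.2891 in² (U = 1.0, A_e = A_n). φR_n = 0.75 × 70 × 1.2891 = 67.7 kips.
Governing: min(154.6, 188.3, 67.7) = 67.7 kips → net-section rupture.

67.7 kips (net-section rupture governs)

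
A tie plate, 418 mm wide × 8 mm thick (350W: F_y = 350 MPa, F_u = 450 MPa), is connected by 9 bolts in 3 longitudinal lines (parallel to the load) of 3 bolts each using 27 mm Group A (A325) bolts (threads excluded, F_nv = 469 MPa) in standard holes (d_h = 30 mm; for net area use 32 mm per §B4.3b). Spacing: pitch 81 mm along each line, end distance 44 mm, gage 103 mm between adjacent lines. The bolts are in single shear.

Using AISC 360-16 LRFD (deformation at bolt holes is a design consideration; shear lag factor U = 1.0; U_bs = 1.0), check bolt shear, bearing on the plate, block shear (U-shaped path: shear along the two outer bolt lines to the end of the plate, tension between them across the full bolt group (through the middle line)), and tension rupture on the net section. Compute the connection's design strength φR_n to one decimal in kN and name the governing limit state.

Bolt shear: A_b = π(27)²/4 = 572.56 mm². φR_n = 0.75 × 469 × 572.56 × 9 × 1 = 1812.6 kN.
Bearing (8 mm plate, F_u = 450 MPa): end bolts L_c = 44 − 30/2 = 29, R_n = min(1.2×29×8×450, 2.4×27×8×450) = 125.28 kN/bolt; interior L_c = 81 − 30 = 51, R_n = 220.32 kN/bolt. φR_n = 0.75 × (3×125.28 + 6×220.32) = 1273.3 kN.
Block shear: shear path 2×[44+2×81] = 2×206 mm, A_gv = 3296, A_nv = 2×(206 − 2.5×32)×8 = 2016 mm²; tension across gage: (206 − 2×32)×8 = 1136 mm². R_n = min(0.6×450×2016, 0.6×350×3296) + 1.0×450×1136 = min(544.32, 692.16) + 511.2 = 1055.5 kN. φR_n = 0.75 × 1055.5 = 791.6 kN.
Tension rupture (net): A_n = (418 − 3×32)×8 = 2576 mm² (U = 1.0, A_e = A_n). φR_n = 0.75 × 450 × 2576 = 869.4 kN.
Governing: min(1812.6, 1273.3, 791.6, 869.4) = 791.6 kN → block shear.

791.6 kN (block shear governs)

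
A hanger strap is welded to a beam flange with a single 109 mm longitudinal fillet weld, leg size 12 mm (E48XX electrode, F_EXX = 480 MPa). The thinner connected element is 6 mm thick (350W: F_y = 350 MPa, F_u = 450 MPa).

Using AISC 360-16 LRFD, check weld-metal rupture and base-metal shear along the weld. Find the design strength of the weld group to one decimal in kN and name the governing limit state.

132.4 kN (base-metal shear governs)

Weld metal: throat = 0.707×12 = 8.484 mm, L = 109 mm. φR_n = 0.75 × 0.6 × 480 × 8.484 × 109 = 199.7 kN.
Base metal shear (6 mm plate): yield φR_n = 1.0×0.6×350×6×109 = 137.3 kN; rupture φR_n = 0.75×0.6×450×6×109 = 132.4 kN; take 132.4 kN (rupture).
Governing: min(199.7, 132.4) = 132.4 kN → base-metal shear.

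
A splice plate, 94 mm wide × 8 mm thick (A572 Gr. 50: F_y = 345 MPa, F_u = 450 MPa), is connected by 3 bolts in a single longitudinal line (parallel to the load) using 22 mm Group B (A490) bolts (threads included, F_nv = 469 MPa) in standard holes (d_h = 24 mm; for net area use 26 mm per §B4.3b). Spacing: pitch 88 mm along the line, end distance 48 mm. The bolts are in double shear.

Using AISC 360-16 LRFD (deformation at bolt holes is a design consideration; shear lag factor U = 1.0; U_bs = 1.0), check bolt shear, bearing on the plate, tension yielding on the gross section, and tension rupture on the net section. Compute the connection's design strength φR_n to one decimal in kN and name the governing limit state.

Bolt shear: A_b = π(22)²/4 = 380.13 mm². φR_n = 0.75 × 469 × 380.13 × 3 × 2 = 802.3 kN.
Bearing (8 mm plate, F_u = 450 MPa): end bolts L_c = 48 − 24/2 = 36, R_n = min(1.2×36×8×450, 2.4×22×8×450) = 155.52 kN/bolt; interior L_c = 88 − 24 = 64, R_n = 190.08 kN/bolt. φR_n = 0.75 × (1×155.52 + 2×190.08) = 401.8 kN.
Tension yield (gross): A_g = 94×8 = 752 mm². φR_n = 0.90 × 345 × 752 = 233.5 kN.
Tension rupture (net): A_n = (94 − 1×26)×8 = 544 mm² (U = 1.0, A_e = A_n). φR_n = 0.75 × 450 × 544 = 183.6 kN.
Governing: min(802.3, 401.8, 233.5, 183.6) = 183.6 kN → net-section rupture.

183.6 kN (net-section rupture governs)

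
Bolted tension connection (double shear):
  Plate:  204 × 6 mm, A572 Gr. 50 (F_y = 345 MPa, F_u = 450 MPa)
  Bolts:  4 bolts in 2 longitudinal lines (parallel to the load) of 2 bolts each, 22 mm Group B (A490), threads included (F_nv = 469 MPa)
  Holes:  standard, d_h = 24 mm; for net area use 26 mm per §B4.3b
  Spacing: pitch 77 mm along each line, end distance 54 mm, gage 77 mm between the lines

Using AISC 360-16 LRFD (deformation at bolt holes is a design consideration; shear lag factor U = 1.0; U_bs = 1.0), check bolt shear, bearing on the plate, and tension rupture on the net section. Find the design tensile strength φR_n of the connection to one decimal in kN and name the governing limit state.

Bolt shear: A_b = π(22)²/4 = 380.13 mm². φR_n = 0.75 × 469 × 380.13 × 4 × 2 = 1069.7 kN.
Bearing (6 mm plate, F_u = 450 MPa): end bolts L_c = 54 − 24/2 = 42, R_n = min(1.2×42×6×450, 2.4×22×6×450) = 136.08 kN/bolt; interior L_c = 77 − 24 = 53, R_n = 142.56 kN/bolt. φR_n = 0.75 × (2×136.08 + 2×142.56) = 418.0 kN.
Tension rupture (net): A_n = (204 − 2×26)×6 = 912 mm² (U = 1.0, A_e = A_n). φR_n = 0.75 × 450 × 912 = 307.8 kN.
Governing: min(1069.7, 418.0, 307.8) = 307.8 kN → net-section rupture.

307.8 kN (net-section rupture governs)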